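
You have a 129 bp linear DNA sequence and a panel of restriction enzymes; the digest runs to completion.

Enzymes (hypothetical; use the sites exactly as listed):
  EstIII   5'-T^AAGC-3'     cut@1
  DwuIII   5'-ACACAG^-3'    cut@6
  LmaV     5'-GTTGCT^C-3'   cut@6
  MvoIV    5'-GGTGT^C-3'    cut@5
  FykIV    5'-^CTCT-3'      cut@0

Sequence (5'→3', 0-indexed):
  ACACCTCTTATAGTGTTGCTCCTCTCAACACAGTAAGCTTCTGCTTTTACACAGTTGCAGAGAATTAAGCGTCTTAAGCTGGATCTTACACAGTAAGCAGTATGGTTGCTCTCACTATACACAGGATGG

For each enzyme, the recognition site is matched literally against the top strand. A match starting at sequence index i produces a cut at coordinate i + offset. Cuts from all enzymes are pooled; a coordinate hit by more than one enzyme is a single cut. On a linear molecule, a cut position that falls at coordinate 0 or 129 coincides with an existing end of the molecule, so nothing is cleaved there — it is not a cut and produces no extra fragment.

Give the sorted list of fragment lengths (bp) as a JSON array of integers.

Scan for sites:
  EstIII (TAAGC, off=1): starts [33, 65, 74, 93] → cuts [34, 66, 75, 94]
  DwuIII (ACACAG, off=6): starts [27, 48, 87, 118] → cuts [33, 54, 93, 124]
  LmaV (GTTGCTC, off=6): starts [14, 104] → cuts [20, 110]
  MvoIV (GGTGTC, off=5): no sites
  FykIV (CTCT, off=0): starts [4, 21, 108] → cuts [4, 21, 108]

Pooled cuts: [4, 20, 21, 33, 34, 54, 66, 75, 93, 94, 108, 110, 124]

Fragment lengths:
  [0,4): 4 bp
  [4,20): 16 bp
  [20,21): 1 bp
  [21,33): 12 bp
  [33,34): 1 bp
  [34,54): 20 bp
  [54,66): 12 bp
  [66,75): 9 bp
  [75,93): 18 bp
  [93,94): 1 bp
  [94,108): 14 bp
  [108,110): 2 bp
  [110,124): 14 bp
  [124,129): 5 bp

[1,1,1,2,4,5,9,12,12,14,14,16,18,20]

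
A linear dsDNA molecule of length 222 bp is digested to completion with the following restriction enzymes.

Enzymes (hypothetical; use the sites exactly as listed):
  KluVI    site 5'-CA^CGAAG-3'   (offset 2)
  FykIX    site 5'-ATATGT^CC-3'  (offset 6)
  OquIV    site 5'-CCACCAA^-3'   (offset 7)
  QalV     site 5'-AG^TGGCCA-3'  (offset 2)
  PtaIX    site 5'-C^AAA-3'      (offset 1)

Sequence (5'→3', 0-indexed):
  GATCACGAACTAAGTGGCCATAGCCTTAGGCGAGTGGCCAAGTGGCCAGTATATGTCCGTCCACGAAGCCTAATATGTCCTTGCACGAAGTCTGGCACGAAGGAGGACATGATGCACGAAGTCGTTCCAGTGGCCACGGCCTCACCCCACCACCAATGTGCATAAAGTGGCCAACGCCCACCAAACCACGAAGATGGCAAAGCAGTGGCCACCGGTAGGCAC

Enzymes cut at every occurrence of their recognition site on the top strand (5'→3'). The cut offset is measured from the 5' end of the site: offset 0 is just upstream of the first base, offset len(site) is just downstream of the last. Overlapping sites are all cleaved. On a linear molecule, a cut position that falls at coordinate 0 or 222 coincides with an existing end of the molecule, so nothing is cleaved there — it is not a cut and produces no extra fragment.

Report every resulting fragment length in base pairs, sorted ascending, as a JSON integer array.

Per-enzyme occurrences:
  KluVI (CACGAAG, off=2): starts [61, 83, 95, 114, 186] → cuts [63, 85, 97, 116, 188]
  FykIX (ATATGTCC, off=6): starts [50, 72] → cuts [56, 78]
  OquIV (CCACCAA, off=7): starts [149, 177] → cuts [156, 184]
  QalV (AGTGGCCA, off=2): starts [12, 32, 40, 128, 165, 203] → cuts [14, 34, 42, 130, 167, 205]
  PtaIX (CAAA, off=1): starts [181, 197] → cuts [182, 198]

All cut coordinates (distinct, sorted): [14, 34, 42, 56, 63, 78, 85, 97, 116, 130, 156, 167, 182, 184, 188, 198, 205]

Fragments:
  [0,14): 14 bp
  [14,34): 20 bp
  [34,42): 8 bp
  [42,56): 14 bp
  [56,63): 7 bp
  [63,78): 15 bp
  [78,85): 7 bp
  [85,97): 12 bp
  [97,116): 19 bp
  [116,130): 14 bp
  [130,156): 26 bp
  [156,167): 11 bp
  [167,182): 15 bp
  [182,184): 2 bp
  [184,188): 4 bp
  [188,198): 10 bp
  [198,205): 7 bp
  [205,222): 17 bp

[2,4,7,7,7,8,10,11,12,14,14,14,15,15,17,19,20,26]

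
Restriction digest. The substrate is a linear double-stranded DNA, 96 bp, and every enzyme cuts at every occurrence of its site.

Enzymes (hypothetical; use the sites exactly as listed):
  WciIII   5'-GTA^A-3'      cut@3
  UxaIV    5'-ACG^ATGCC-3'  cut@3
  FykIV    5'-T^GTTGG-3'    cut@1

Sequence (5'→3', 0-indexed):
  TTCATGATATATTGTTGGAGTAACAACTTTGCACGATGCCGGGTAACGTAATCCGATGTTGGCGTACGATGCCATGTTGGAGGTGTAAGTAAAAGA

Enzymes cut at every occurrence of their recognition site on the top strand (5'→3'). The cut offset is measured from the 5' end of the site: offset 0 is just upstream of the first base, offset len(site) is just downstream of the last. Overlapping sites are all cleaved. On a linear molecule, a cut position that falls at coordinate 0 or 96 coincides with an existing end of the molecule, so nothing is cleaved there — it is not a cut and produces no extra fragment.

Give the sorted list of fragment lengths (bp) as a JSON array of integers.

Site scan:
  WciIII GTAA/3: at [19, 42, 47, 84, 88] ⇒ [22, 45, 50, 87, 91]
  UxaIV ACGATGCC/3: at [32, 65] ⇒ [35, 68]
  FykIV TGTTGG/1: at [12, 56, 74] ⇒ [13, 57, 75]

All cut coordinates (distinct, sorted): [13, 22, 35, 45, 50, 57, 68, 75, 87, 91]

Fragments:
  [0,13): 13 bp
  [13,22): 9 bp
  [22,35): 13 bp
  [35,45): 10 bp
  [45,50): 5 bp
  [50,57): 7 bp
  [57,68): 11 bp
  [68,75): 7 bp
  [75,87): 12 bp
  [87,91): 4 bp
  [91,96): 5 bp

[4,5,5,7,7,9,10,11,12,13,13]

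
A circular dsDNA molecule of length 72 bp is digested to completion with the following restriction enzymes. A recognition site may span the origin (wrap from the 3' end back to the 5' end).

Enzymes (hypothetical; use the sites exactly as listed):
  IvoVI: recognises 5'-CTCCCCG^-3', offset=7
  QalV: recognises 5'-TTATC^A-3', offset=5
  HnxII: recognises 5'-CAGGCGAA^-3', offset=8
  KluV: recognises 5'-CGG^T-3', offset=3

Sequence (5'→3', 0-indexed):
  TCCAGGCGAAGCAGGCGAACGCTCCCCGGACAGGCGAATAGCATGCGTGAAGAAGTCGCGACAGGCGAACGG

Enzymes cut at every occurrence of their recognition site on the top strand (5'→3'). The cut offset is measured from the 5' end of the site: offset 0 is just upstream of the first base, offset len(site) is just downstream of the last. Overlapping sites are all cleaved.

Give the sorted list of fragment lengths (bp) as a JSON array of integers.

[3,9,9,10,10,31]

Per-enzyme occurrences:
  IvoVI (CTCCCCG, off=7): starts [21] → cuts [28]
  QalV (TTATCA, off=5): no sites
  HnxII (CAGGCGAA, off=8): starts [2, 11, 30, 61] → cuts [10, 19, 38, 69]
  KluV (CGGT, off=3): starts [69] → cuts [0]

All cut coordinates (distinct, sorted): [0, 10, 19, 28, 38, 69]

Fragment lengths:
  0→10: 10 bp
  10→19: 9 bp
  19→28: 9 bp
  28→38: 10 bp
  38→69: 31 bp
  69→0 (wrap): 72-69+0 = 3 bp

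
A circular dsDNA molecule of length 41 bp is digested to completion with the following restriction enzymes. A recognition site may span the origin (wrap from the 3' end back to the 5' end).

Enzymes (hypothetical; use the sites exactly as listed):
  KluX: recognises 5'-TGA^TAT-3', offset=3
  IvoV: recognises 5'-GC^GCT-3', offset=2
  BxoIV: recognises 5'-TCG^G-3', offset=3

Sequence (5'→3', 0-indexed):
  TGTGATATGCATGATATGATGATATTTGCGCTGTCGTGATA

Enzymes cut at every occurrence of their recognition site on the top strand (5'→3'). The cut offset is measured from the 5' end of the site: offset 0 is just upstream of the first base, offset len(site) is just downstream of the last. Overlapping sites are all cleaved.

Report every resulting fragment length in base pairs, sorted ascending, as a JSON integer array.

Scan for sites:
  KluX (TGATAT, off=3): starts [2, 11, 19, 36] → cuts [5, 14, 22, 39]
  IvoV (GCGCT, off=2): starts [27] → cuts [29]
  BxoIV (TCGG, off=3): no sites

Pooled cuts: [5, 14, 22, 29, 39]

Fragment lengths:
  5→14: 9 bp
  14→22: 8 bp
  22→29: 7 bp
  29→39: 10 bp
  39→5 (wrap): 41-39+5 = 7 bp

[7,7,8,9,10]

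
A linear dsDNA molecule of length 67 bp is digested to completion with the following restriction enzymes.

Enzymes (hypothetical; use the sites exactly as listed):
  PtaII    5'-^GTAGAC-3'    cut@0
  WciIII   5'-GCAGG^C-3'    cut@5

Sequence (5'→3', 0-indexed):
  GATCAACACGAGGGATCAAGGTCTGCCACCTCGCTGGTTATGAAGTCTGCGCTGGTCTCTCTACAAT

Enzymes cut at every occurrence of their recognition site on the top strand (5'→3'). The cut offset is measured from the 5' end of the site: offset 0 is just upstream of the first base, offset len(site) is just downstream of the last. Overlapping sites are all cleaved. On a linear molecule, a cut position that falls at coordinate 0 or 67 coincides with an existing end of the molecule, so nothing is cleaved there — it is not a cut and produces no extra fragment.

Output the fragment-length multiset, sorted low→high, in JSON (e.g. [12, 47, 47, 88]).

[67]

Per-enzyme occurrences:
  PtaII (GTAGAC, off=0): no sites
  WciIII (GCAGGC, off=5): no sites

Pooled cuts: ∅

Fragment lengths:
  no cuts → one linear fragment of 67 bp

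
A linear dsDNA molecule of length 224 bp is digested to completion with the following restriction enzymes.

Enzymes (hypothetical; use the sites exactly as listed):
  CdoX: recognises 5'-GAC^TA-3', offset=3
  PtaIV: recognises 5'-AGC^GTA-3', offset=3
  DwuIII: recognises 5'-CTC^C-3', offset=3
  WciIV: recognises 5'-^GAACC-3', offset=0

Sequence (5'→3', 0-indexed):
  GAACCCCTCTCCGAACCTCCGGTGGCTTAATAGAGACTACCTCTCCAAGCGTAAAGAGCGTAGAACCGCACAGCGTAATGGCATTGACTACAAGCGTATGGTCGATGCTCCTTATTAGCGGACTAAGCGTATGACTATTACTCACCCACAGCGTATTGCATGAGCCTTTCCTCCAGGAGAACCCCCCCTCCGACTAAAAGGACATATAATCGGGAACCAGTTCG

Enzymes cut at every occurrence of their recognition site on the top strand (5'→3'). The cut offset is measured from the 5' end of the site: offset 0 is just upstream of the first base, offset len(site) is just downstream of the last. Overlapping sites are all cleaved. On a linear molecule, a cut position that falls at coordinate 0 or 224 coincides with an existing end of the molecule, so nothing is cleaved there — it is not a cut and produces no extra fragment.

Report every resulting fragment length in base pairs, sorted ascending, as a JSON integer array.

Scan for sites:
  CdoX GACTA/3: at [34, 85, 120, 132, 191] ⇒ [37, 88, 123, 135, 194]
  PtaIV AGCGTA/3: at [47, 56, 71, 92, 125, 149] ⇒ [50, 59, 74, 95, 128, 152]
  DwuIII CTCC/3: at [8, 16, 42, 107, 170, 187] ⇒ [11, 19, 45, 110, 173, 190]
  WciIV GAACC/0: at [0, 12, 62, 178, 213] ⇒ [12, 62, 178, 213] (position 0 is a terminus of the linear molecule — no cut)

Pooled cuts: [11, 12, 19, 37, 45, 50, 59, 62, 74, 88, 95, 110, 123, 128, 135, 152, 173, 178, 190, 194, 213]

Fragment lengths:
  [0,11): 11 bp
  [11,12): 1 bp
  [12,19): 7 bp
  [19,37): 18 bp
  [37,45): 8 bp
  [45,50): 5 bp
  [50,59): 9 bp
  [59,62): 3 bp
  [62,74): 12 bp
  [74,88): 14 bp
  [88,95): 7 bp
  [95,110): 15 bp
  [110,123): 13 bp
  [123,128): 5 bp
  [128,135): 7 bp
  [135,152): 17 bp
  [152,173): 21 bp
  [173,178): 5 bp
  [178,190): 12 bp
  [190,194): 4 bp
  [194,213): 19 bp
  [213,224): 11 bp

[1,3,4,5,5,5,7,7,7,8,9,11,11,12,12,13,14,15,17,18,19,21]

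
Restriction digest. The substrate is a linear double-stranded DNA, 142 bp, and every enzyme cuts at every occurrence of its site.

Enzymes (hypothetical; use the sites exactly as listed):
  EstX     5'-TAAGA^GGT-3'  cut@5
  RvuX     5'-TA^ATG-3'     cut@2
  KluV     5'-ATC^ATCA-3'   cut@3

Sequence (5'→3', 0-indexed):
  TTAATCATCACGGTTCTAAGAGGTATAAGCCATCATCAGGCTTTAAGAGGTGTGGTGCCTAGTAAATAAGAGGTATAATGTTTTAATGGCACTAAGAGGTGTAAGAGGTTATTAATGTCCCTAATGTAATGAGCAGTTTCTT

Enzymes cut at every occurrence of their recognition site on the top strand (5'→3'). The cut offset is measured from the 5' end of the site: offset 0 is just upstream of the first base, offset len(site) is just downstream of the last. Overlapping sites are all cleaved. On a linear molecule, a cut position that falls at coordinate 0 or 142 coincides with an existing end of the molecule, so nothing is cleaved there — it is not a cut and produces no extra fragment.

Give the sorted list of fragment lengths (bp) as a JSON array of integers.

Scan for sites:
  EstX TAAGAGGT/5: at [16, 43, 66, 92, 101] ⇒ [21, 48, 71, 97, 106]
  RvuX TAATG/2: at [75, 83, 112, 121, 126] ⇒ [77, 85, 114, 123, 128]
  KluV ATCATCA/3: at [3, 31] ⇒ [6, 34]

Pooled cuts: [6, 21, 34, 48, 71, 77, 85, 97, 106, 114, 123, 128]

Fragments:
  [0,6): 6 bp
  [6,21): 15 bp
  [21,34): 13 bp
  [34,48): 14 bp
  [48,71): 23 bp
  [71,77): 6 bp
  [77,85): 8 bp
  [85,97): 12 bp
  [97,106): 9 bp
  [106,114): 8 bp
  [114,123): 9 bp
  [123,128): 5 bp
  [128,142): 14 bp

[5,6,6,8,8,9,9,12,13,14,14,15,23]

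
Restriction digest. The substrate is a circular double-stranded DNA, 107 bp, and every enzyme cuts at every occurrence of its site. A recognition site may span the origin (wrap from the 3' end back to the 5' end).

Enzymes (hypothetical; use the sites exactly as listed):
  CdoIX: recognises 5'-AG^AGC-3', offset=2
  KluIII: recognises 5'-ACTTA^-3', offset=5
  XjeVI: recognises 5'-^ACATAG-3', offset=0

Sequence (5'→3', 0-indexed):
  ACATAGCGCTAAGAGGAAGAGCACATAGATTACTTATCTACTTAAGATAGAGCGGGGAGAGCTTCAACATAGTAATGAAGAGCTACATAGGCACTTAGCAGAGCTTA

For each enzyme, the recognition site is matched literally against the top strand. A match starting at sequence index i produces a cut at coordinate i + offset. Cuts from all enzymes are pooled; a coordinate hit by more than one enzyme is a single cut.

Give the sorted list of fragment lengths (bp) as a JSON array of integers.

Scan for sites:
  CdoIX (AGAGC, off=2): starts [17, 48, 57, 78, 99] → cuts [19, 50, 59, 80, 101]
  KluIII (ACTTA, off=5): starts [31, 39, 92] → cuts [36, 44, 97]
  XjeVI (ACATAG, off=0): starts [0, 22, 66, 84] → cuts [0, 22, 66, 84]

Pooled cuts: [0, 19, 22, 36, 44, 50, 59, 66, 80, 84, 97, 101]

Fragment lengths:
  0→19: 19 bp
  19→22: 3 bp
  22→36: 14 bp
  36→44: 8 bp
  44→50: 6 bp
  50→59: 9 bp
  59→66: 7 bp
  66→80: 14 bp
  80→84: 4 bp
  84→97: 13 bp
  97→101: 4 bp
  101→0 (wrap): 107-101+0 = 6 bp

[3,4,4,6,6,7,8,9,13,14,14,19]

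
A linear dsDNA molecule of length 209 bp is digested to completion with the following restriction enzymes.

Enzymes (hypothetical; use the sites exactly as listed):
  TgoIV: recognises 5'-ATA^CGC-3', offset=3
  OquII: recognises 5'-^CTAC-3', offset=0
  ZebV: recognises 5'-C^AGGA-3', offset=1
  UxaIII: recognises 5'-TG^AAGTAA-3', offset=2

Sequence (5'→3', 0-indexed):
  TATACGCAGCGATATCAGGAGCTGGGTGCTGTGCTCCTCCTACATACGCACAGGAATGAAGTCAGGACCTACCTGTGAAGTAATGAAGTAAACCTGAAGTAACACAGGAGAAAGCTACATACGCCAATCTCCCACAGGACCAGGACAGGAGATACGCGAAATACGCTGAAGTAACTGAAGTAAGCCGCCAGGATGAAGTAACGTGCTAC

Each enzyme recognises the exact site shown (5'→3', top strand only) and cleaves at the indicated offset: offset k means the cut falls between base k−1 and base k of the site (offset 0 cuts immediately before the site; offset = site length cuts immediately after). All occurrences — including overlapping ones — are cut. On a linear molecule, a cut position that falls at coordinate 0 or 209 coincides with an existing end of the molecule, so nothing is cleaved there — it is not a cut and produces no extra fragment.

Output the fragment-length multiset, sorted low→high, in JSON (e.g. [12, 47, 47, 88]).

[4,4,5,5,5,5,6,6,7,7,8,8,9,9,9,9,9,10,11,12,12,12,14,23]

Per-enzyme occurrences:
  TgoIV (ATACGC, off=3): starts [1, 43, 118, 151, 160] → cuts [4, 46, 121, 154, 163]
  OquII (CTAC, off=0): starts [39, 68, 114, 205] → cuts [39, 68, 114, 205]
  ZebV (CAGGA, off=1): starts [15, 50, 62, 104, 134, 140, 145, 188] → cuts [16, 51, 63, 105, 135, 141, 146, 189]
  UxaIII (TGAAGTAA, off=2): starts [75, 83, 94, 166, 175, 193] → cuts [77, 85, 96, 168, 177, 195]

Pooled cuts: [4, 16, 39, 46, 51, 63, 68, 77, 85, 96, 105, 114, 121, 135, 141, 146, 154, 163, 168, 177, 189, 195, 205]

Fragments:
  [0,4): 4 bp
  [4,16): 12 bp
  [16,39): 23 bp
  [39,46): 7 bp
  [46,51): 5 bp
  [51,63): 12 bp
  [63,68): 5 bp
  [68,77): 9 bp
  [77,85): 8 bp
  [85,96): 11 bp
  [96,105): 9 bp
  [105,114): 9 bp
  [114,121): 7 bp
  [121,135): 14 bp
  [135,141): 6 bp
  [141,146): 5 bp
  [146,154): 8 bp
  [154,163): 9 bp
  [163,168): 5 bp
  [168,177): 9 bp
  [177,189): 12 bp
  [189,195): 6 bp
  [195,205): 10 bp
  [205,209): 4 bp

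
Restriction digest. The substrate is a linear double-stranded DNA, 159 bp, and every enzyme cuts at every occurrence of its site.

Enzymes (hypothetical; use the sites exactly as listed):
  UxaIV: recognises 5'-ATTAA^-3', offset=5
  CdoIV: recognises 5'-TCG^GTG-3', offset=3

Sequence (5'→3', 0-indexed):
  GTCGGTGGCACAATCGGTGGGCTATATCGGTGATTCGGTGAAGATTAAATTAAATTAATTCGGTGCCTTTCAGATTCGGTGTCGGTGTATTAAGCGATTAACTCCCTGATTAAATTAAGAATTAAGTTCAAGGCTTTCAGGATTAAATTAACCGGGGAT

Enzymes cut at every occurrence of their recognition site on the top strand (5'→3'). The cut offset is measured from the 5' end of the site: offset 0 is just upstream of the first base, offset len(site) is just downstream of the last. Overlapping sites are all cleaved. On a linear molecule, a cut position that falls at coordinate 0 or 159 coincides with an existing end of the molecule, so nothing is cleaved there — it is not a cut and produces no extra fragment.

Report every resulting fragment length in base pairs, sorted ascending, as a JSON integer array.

Scan for sites:
  UxaIV (ATTAA, off=5): starts [43, 48, 53, 88, 96, 108, 113, 120, 141, 146] → cuts [48, 53, 58, 93, 101, 113, 118, 125, 146, 151]
  CdoIV (TCGGTG, off=3): starts [1, 13, 26, 34, 59, 75, 81] → cuts [4, 16, 29, 37, 62, 78, 84]

All cut coordinates (distinct, sorted): [4, 16, 29, 37, 48, 53, 58, 62, 78, 84, 93, 101, 113, 118, 125, 146, 151]

Fragments:
  [0,4): 4 bp
  [4,16): 12 bp
  [16,29): 13 bp
  [29,37): 8 bp
  [37,48): 11 bp
  [48,53): 5 bp
  [53,58): 5 bp
  [58,62): 4 bp
  [62,78): 16 bp
  [78,84): 6 bp
  [84,93): 9 bp
  [93,101): 8 bp
  [101,113): 12 bp
  [113,118): 5 bp
  [118,125): 7 bp
  [125,146): 21 bp
  [146,151): 5 bp
  [151,159): 8 bp

[4,4,5,5,5,5,6,7,8,8,8,9,11,12,12,13,16,21]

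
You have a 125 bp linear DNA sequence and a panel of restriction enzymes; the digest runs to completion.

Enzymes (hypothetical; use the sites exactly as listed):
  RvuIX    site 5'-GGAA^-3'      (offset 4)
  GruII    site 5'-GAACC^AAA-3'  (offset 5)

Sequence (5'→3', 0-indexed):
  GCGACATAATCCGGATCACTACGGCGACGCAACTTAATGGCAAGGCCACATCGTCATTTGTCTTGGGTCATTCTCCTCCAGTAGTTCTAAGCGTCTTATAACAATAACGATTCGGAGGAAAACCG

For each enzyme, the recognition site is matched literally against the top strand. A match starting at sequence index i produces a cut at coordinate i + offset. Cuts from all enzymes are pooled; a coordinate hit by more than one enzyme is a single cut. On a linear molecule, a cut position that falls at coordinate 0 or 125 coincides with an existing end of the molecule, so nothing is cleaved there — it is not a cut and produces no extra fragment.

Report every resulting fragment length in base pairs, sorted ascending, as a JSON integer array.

Per-enzyme occurrences:
  RvuIX (GGAA, off=4): starts [116] → cuts [120]
  GruII (GAACCAAA, off=5): no sites

Pooled cuts: [120]

Fragments:
  [0,120): 120 bp
  [120,125): 5 bp

[5,120]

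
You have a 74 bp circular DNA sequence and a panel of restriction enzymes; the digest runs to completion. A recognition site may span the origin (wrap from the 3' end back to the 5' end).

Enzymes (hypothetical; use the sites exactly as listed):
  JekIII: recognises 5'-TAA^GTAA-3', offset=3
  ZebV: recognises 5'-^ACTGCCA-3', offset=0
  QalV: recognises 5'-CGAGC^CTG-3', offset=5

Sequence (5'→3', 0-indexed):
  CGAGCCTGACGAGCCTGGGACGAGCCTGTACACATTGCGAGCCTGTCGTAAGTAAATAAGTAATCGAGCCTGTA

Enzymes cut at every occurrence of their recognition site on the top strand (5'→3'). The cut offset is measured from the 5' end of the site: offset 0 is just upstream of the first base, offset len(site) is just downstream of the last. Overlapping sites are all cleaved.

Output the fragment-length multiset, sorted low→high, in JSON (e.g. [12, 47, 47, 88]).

[8,9,9,10,10,11,17]

Per-enzyme occurrences:
  JekIII TAAGTAA/3: at [48, 56] ⇒ [51, 59]
  ZebV (ACTGCCA, off=0): no sites
  QalV CGAGCCTG/5: at [0, 9, 20, 37, 64] ⇒ [5, 14, 25, 42, 69]

Pooled cuts: [5, 14, 25, 42, 51, 59, 69]

Fragment lengths:
  5→14: 9 bp
  14→25: 11 bp
  25→42: 17 bp
  42→51: 9 bp
  51→59: 8 bp
  59→69: 10 bp
  69→5 (wrap): 74-69+5 = 10 bp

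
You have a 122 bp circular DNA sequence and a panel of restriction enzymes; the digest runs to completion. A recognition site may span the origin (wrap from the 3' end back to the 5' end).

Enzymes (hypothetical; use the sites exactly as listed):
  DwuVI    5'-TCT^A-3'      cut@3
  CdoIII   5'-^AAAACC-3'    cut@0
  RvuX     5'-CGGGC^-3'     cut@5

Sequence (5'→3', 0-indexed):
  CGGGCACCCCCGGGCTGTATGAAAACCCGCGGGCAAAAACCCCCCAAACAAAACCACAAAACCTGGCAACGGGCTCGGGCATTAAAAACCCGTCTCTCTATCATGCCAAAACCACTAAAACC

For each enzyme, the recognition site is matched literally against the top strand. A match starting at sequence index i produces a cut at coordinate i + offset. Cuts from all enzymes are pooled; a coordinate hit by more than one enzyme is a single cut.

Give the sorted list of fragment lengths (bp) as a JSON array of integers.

[1,4,6,6,8,8,9,10,11,13,14,15,17]

Site scan:
  DwuVI TCTA/3: at [96] ⇒ [99]
  CdoIII AAAACC/0: at [21, 35, 49, 57, 84, 107, 116] ⇒ [21, 35, 49, 57, 84, 107, 116]
  RvuX CGGGC/5: at [0, 10, 29, 69, 75] ⇒ [5, 15, 34, 74, 80]

All cut coordinates (distinct, sorted): [5, 15, 21, 34, 35, 49, 57, 74, 80, 84, 99, 107, 116]

Fragment lengths:
  5→15: 10 bp
  15→21: 6 bp
  21→34: 13 bp
  34→35: 1 bp
  35→49: 14 bp
  49→57: 8 bp
  57→74: 17 bp
  74→80: 6 bp
  80→84: 4 bp
  84→99: 15 bp
  99→107: 8 bp
  107→116: 9 bp
  116→5 (wrap): 122-116+5 = 11 bp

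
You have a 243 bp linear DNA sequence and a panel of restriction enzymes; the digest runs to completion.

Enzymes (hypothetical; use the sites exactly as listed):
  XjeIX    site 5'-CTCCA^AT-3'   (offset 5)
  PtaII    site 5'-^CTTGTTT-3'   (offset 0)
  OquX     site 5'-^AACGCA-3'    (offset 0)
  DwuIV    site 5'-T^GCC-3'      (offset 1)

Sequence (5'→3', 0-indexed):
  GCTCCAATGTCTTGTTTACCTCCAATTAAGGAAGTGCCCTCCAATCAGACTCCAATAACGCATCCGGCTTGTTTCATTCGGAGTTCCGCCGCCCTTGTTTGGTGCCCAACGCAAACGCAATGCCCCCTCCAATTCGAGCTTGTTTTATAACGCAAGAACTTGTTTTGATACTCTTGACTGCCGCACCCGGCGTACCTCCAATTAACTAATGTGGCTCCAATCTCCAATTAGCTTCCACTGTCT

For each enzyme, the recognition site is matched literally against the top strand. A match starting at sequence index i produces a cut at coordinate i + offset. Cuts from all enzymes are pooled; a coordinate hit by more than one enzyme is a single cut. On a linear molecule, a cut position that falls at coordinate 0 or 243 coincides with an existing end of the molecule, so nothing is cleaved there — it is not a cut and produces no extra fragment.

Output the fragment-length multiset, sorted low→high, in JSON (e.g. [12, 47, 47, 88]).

[2,4,4,6,6,7,7,8,8,10,10,10,10,11,11,11,14,17,19,21,21,26]

Site scan:
  XjeIX (CTCCAAT, off=5): starts [1, 19, 38, 49, 126, 195, 214, 221] → cuts [6, 24, 43, 54, 131, 200, 219, 226]
  PtaII (CTTGTTT, off=0): starts [10, 67, 93, 138, 158] → cuts [10, 67, 93, 138, 158]
  OquX (AACGCA, off=0): starts [56, 107, 113, 148] → cuts [56, 107, 113, 148]
  DwuIV (TGCC, off=1): starts [34, 102, 120, 178] → cuts [35, 103, 121, 179]

Pooled cuts: [6, 10, 24, 35, 43, 54, 56, 67, 93, 103, 107, 113, 121, 131, 138, 148, 158, 179, 200, 219, 226]

Fragment lengths:
  [0,6): 6 bp
  [6,10): 4 bp
  [10,24): 14 bp
  [24,35): 11 bp
  [35,43): 8 bp
  [43,54): 11 bp
  [54,56): 2 bp
  [56,67): 11 bp
  [67,93): 26 bp
  [93,103): 10 bp
  [103,107): 4 bp
  [107,113): 6 bp
  [113,121): 8 bp
  [121,131): 10 bp
  [131,138): 7 bp
  [138,148): 10 bp
  [148,158): 10 bp
  [158,179): 21 bp
  [179,200): 21 bp
  [200,219): 19 bp
  [219,226): 7 bp
  [226,243): 17 bp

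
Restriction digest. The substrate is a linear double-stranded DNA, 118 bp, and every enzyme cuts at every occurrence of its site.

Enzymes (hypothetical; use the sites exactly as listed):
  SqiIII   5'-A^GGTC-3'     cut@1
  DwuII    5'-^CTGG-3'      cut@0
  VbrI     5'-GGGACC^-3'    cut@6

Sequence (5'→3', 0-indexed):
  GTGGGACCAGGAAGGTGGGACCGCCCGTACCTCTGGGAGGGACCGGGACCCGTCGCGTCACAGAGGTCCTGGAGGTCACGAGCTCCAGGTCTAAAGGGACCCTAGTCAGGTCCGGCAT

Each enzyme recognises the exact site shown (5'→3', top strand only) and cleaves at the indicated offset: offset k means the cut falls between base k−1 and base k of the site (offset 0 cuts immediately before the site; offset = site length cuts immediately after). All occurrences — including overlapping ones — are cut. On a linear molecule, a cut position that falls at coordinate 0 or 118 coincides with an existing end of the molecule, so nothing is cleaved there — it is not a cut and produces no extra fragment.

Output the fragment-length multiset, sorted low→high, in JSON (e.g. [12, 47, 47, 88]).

[4,5,6,7,8,10,10,12,14,14,14,14]

Scan for sites:
  SqiIII (AGGTC, off=1): starts [63, 72, 86, 107] → cuts [64, 73, 87, 108]
  DwuII (CTGG, off=0): starts [32, 68] → cuts [32, 68]
  VbrI (GGGACC, off=6): starts [2, 16, 38, 44, 95] → cuts [8, 22, 44, 50, 101]

Pooled cuts: [8, 22, 32, 44, 50, 64, 68, 73, 87, 101, 108]

Fragments:
  [0,8): 8 bp
  [8,22): 14 bp
  [22,32): 10 bp
  [32,44): 12 bp
  [44,50): 6 bp
  [50,64): 14 bp
  [64,68): 4 bp
  [68,73): 5 bp
  [73,87): 14 bp
  [87,101): 14 bp
  [101,108): 7 bp
  [108,118): 10 bp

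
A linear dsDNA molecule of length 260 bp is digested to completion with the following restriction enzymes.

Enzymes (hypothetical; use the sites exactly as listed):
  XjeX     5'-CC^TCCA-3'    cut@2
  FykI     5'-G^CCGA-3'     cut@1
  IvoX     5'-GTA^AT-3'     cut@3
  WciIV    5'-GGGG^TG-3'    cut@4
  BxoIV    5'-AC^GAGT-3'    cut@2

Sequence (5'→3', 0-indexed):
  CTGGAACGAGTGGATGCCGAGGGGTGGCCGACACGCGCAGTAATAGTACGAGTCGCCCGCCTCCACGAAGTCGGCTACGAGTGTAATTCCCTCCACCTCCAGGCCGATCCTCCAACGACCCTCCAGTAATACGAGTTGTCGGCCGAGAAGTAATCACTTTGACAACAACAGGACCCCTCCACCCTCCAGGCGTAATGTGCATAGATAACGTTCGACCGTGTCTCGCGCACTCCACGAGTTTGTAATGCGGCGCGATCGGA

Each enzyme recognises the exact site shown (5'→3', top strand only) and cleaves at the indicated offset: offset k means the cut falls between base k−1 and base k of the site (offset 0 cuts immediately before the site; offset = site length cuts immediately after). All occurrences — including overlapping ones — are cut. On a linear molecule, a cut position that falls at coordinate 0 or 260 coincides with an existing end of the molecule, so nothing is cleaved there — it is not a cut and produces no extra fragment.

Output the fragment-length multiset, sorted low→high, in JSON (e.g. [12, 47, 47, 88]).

[3,4,6,6,6,7,7,7,7,7,7,8,9,9,10,10,10,11,12,15,16,17,25,41]

Per-enzyme occurrences:
  XjeX CCTCCA/2: at [59, 89, 95, 108, 119, 175, 182] ⇒ [61, 91, 97, 110, 121, 177, 184]
  FykI GCCGA/1: at [15, 26, 102, 141] ⇒ [16, 27, 103, 142]
  IvoX GTAAT/3: at [39, 82, 125, 149, 191, 241] ⇒ [42, 85, 128, 152, 194, 244]
  WciIV GGGGTG/4: at [20] ⇒ [24]
  BxoIV ACGAGT/2: at [5, 47, 76, 130, 233] ⇒ [7, 49, 78, 132, 235]

Pooled cuts: [7, 16, 24, 27, 42, 49, 61, 78, 85, 91, 97, 103, 110, 121, 128, 132, 142, 152, 177, 184, 194, 235, 244]

Fragment lengths:
  [0,7): 7 bp
  [7,16): 9 bp
  [16,24): 8 bp
  [24,27): 3 bp
  [27,42): 15 bp
  [42,49): 7 bp
  [49,61): 12 bp
  [61,78): 17 bp
  [78,85): 7 bp
  [85,91): 6 bp
  [91,97): 6 bp
  [97,103): 6 bp
  [103,110): 7 bp
  [110,121): 11 bp
  [121,128): 7 bp
  [128,132): 4 bp
  [132,142): 10 bp
  [142,152): 10 bp
  [152,177): 25 bp
  [177,184): 7 bp
  [184,194): 10 bp
  [194,235): 41 bp
  [235,244): 9 bp
  [244,260): 16 bp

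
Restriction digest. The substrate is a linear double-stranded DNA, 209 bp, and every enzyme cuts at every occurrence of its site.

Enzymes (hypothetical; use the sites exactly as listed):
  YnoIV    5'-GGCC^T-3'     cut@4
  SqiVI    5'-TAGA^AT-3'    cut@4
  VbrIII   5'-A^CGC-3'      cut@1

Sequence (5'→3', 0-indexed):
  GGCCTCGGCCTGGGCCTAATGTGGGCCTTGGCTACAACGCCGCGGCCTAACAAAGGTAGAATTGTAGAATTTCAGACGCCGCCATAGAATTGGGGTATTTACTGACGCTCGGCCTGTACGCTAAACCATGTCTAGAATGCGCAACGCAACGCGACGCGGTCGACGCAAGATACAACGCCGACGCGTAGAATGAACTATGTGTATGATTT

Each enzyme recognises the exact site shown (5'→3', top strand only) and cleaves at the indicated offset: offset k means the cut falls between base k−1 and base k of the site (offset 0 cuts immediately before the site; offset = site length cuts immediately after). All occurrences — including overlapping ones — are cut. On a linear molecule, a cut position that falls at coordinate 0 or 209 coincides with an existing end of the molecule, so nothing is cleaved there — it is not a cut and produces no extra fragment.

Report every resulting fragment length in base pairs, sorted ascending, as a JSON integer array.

[4,4,5,5,6,6,6,8,8,8,8,9,9,10,10,11,12,12,13,17,18,20]

Scan for sites:
  YnoIV GGCCT/4: at [0, 6, 12, 23, 43, 110] ⇒ [4, 10, 16, 27, 47, 114]
  SqiVI TAGAAT/4: at [56, 64, 84, 132, 185] ⇒ [60, 68, 88, 136, 189]
  VbrIII ACGC/1: at [36, 75, 104, 117, 143, 148, 153, 162, 174, 180] ⇒ [37, 76, 105, 118, 144, 149, 154, 163, 175, 181]

Pooled cuts: [4, 10, 16, 27, 37, 47, 60, 68, 76, 88, 105, 114, 118, 136, 144, 149, 154, 163, 175, 181, 189]

Fragments:
  [0,4): 4 bp
  [4,10): 6 bp
  [10,16): 6 bp
  [16,27): 11 bp
  [27,37): 10 bp
  [37,47): 10 bp
  [47,60): 13 bp
  [60,68): 8 bp
  [68,76): 8 bp
  [76,88): 12 bp
  [88,105): 17 bp
  [105,114): 9 bp
  [114,118): 4 bp
  [118,136): 18 bp
  [136,144): 8 bp
  [144,149): 5 bp
  [149,154): 5 bp
  [154,163): 9 bp
  [163,175): 12 bp
  [175,181): 6 bp
  [181,189): 8 bp
  [189,209): 20 bp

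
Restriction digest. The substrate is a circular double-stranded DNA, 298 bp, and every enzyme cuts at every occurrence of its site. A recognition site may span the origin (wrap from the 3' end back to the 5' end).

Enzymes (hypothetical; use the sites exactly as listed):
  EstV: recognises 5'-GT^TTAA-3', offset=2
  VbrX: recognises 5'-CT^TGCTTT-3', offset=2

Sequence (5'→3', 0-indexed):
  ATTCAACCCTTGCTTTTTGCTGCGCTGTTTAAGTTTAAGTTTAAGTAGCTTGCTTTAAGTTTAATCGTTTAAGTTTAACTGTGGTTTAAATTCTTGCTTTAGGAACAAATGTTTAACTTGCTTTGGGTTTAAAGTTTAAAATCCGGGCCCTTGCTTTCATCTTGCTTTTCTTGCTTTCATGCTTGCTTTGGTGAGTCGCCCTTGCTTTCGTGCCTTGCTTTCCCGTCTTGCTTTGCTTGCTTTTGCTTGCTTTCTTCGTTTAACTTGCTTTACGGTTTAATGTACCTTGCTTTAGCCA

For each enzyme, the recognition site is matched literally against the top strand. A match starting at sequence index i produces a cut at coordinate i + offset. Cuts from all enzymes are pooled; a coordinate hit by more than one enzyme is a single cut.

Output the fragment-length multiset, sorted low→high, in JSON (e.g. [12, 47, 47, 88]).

[6,6,6,6,6,7,8,9,9,9,10,10,10,10,11,11,11,11,12,12,13,13,16,18,18,19,21]

Scan for sites:
  EstV GTTTAA/2: at [26, 32, 38, 58, 66, 72, 83, 110, 126, 133, 257, 274] ⇒ [28, 34, 40, 60, 68, 74, 85, 112, 128, 135, 259, 276]
  VbrX CTTGCTTT/2: at [8, 48, 92, 116, 149, 160, 169, 181, 200, 213, 226, 235, 245, 263, 285] ⇒ [10, 50, 94, 118, 151, 162, 171, 183, 202, 215, 228, 237, 247, 265, 287]

All cut coordinates (distinct, sorted): [10, 28, 34, 40, 50, 60, 68, 74, 85, 94, 112, 118, 128, 135, 151, 162, 171, 183, 202, 215, 228, 237, 247, 259, 265, 276, 287]

Fragments:
  10→28: 18 bp
  28→34: 6 bp
  34→40: 6 bp
  40→50: 10 bp
  50→60: 10 bp
  60→68: 8 bp
  68→74: 6 bp
  74→85: 11 bp
  85→94: 9 bp
  94→112: 18 bp
  112→118: 6 bp
  118→128: 10 bp
  128→135: 7 bp
  135→151: 16 bp
  151→162: 11 bp
  162→171: 9 bp
  171→183: 12 bp
  183→202: 19 bp
  202→215: 13 bp
  215→228: 13 bp
  228→237: 9 bp
  237→247: 10 bp
  247→259: 12 bp
  259→265: 6 bp
  265→276: 11 bp
  276→287: 11 bp
  287→10 (wrap): 298-287+10 = 21 bp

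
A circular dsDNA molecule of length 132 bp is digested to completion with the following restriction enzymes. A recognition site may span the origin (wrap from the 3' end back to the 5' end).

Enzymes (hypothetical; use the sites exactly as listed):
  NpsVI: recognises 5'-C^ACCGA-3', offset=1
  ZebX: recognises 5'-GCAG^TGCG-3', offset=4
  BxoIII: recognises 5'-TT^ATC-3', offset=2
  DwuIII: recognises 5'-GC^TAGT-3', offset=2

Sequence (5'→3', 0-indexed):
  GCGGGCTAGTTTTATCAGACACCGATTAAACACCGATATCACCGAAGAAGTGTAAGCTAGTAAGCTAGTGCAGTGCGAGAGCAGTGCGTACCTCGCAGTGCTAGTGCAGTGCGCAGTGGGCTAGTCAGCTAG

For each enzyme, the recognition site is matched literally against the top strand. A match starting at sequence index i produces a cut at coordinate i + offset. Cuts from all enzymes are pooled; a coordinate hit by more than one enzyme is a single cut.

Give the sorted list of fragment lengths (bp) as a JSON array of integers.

Scan for sites:
  NpsVI CACCGA/1: at [19, 30, 39] ⇒ [20, 31, 40]
  ZebX GCAGTGCG/4: at [69, 80, 105] ⇒ [73, 84, 109]
  BxoIII TTATC/2: at [11] ⇒ [13]
  DwuIII GCTAGT/2: at [4, 55, 63, 99, 119] ⇒ [6, 57, 65, 101, 121]

All cut coordinates (distinct, sorted): [6, 13, 20, 31, 40, 57, 65, 73, 84, 101, 109, 121]

Fragment lengths:
  6→13: 7 bp
  13→20: 7 bp
  20→31: 11 bp
  31→40: 9 bp
  40→57: 17 bp
  57→65: 8 bp
  65→73: 8 bp
  73→84: 11 bp
  84→101: 17 bp
  101→109: 8 bp
  109→121: 12 bp
  121→6 (wrap): 132-121+6 = 17 bp

[7,7,8,8,8,9,11,11,12,17,17,17]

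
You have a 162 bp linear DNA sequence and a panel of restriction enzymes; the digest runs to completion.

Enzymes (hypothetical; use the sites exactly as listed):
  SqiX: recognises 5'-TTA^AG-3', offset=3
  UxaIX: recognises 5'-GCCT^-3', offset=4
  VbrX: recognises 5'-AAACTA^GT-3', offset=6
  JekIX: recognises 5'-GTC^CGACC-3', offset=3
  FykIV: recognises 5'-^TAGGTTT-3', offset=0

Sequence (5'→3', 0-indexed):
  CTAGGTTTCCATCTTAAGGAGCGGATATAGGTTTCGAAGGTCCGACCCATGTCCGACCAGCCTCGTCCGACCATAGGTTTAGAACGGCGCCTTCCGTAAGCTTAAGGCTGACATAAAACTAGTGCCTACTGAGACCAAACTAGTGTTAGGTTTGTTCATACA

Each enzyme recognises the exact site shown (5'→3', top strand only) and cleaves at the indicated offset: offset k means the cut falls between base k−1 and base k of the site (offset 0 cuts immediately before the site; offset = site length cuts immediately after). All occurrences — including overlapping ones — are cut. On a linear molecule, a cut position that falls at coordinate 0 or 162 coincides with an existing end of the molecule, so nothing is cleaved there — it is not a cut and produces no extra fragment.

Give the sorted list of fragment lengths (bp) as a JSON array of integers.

Per-enzyme occurrences:
  SqiX (TTAAG, off=3): starts [13, 101] → cuts [16, 104]
  UxaIX (GCCT, off=4): starts [59, 88, 123] → cuts [63, 92, 127]
  VbrX (AAACTAGT, off=6): starts [115, 136] → cuts [121, 142]
  JekIX (GTCCGACC, off=3): starts [39, 50, 64] → cuts [42, 53, 67]
  FykIV (TAGGTTT, off=0): starts [1, 27, 73, 146] → cuts [1, 27, 73, 146]

All cut coordinates (distinct, sorted): [1, 16, 27, 42, 53, 63, 67, 73, 92, 104, 121, 127, 142, 146]

Fragment lengths:
  [0,1): 1 bp
  [1,16): 15 bp
  [16,27): 11 bp
  [27,42): 15 bp
  [42,53): 11 bp
  [53,63): 10 bp
  [63,67): 4 bp
  [67,73): 6 bp
  [73,92): 19 bp
  [92,104): 12 bp
  [104,121): 17 bp
  [121,127): 6 bp
  [127,142): 15 bp
  [142,146): 4 bp
  [146,162): 16 bp

[1,4,4,6,6,10,11,11,12,15,15,15,16,17,19]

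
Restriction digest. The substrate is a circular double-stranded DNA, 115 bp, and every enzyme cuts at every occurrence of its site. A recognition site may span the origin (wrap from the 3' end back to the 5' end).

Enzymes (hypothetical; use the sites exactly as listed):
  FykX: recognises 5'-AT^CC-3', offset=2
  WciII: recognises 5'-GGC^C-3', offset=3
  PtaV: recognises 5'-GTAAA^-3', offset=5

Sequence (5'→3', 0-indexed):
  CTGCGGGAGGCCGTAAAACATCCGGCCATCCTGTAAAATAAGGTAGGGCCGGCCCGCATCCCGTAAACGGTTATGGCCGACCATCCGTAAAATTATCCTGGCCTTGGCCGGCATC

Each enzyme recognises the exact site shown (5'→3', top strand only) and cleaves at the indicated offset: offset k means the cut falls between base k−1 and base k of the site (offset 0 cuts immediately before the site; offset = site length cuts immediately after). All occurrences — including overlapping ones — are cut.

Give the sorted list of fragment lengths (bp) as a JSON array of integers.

Per-enzyme occurrences:
  FykX ATCC/2: at [19, 27, 57, 82, 94, 112] ⇒ [21, 29, 59, 84, 96, 114]
  WciII GGCC/3: at [8, 23, 46, 50, 74, 99, 105] ⇒ [11, 26, 49, 53, 77, 102, 108]
  PtaV GTAAA/5: at [12, 32, 62, 86] ⇒ [17, 37, 67, 91]

Pooled cuts: [11, 17, 21, 26, 29, 37, 49, 53, 59, 67, 77, 84, 91, 96, 102, 108, 114]

Fragments:
  11→17: 6 bp
  17→21: 4 bp
  21→26: 5 bp
  26→29: 3 bp
  29→37: 8 bp
  37→49: 12 bp
  49→53: 4 bp
  53→59: 6 bp
  59→67: 8 bp
  67→77: 10 bp
  77→84: 7 bp
  84→91: 7 bp
  91→96: 5 bp
  96→102: 6 bp
  102→108: 6 bp
  108→114: 6 bp
  114→11 (wrap): 115-114+11 = 12 bp

[3,4,4,5,5,6,6,6,6,6,7,7,8,8,10,12,12]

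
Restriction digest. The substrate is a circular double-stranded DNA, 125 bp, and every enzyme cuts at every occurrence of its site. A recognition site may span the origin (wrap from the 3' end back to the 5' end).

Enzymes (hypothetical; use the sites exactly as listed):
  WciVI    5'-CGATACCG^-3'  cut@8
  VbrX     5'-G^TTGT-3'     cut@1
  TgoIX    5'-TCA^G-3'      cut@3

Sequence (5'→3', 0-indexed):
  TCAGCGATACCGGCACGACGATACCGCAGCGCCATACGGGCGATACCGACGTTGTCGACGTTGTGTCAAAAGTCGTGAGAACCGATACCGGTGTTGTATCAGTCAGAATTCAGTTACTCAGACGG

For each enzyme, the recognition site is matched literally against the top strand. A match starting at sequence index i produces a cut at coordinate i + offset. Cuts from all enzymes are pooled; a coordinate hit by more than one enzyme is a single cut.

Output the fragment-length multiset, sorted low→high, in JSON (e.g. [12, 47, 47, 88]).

[3,3,4,7,8,8,8,9,9,14,22,30]

Site scan:
  WciVI CGATACCG/8: at [4, 18, 40, 82] ⇒ [12, 26, 48, 90]
  VbrX GTTGT/1: at [50, 59, 92] ⇒ [51, 60, 93]
  TgoIX TCAG/3: at [0, 98, 102, 109, 117] ⇒ [3, 101, 105, 112, 120]

Pooled cuts: [3, 12, 26, 48, 51, 60, 90, 93, 101, 105, 112, 120]

Fragments:
  3→12: 9 bp
  12→26: 14 bp
  26→48: 22 bp
  48→51: 3 bp
  51→60: 9 bp
  60→90: 30 bp
  90→93: 3 bp
  93→101: 8 bp
  101→105: 4 bp
  105→112: 7 bp
  112→120: 8 bp
  120→3 (wrap): 125-120+3 = 8 bp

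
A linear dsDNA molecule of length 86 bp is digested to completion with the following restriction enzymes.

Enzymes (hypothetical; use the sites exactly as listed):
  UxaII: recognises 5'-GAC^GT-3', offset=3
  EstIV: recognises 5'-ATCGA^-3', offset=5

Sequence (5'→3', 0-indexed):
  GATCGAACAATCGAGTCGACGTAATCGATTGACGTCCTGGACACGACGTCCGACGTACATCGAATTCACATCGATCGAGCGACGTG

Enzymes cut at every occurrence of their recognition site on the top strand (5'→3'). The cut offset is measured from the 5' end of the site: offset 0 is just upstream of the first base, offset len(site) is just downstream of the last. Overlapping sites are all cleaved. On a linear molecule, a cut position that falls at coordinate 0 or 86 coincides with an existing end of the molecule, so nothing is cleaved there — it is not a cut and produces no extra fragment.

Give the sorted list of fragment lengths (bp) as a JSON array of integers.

[3,4,5,5,6,6,7,8,8,9,11,14]

Site scan:
  UxaII (GACGT, off=3): starts [17, 30, 44, 51, 80] → cuts [20, 33, 47, 54, 83]
  EstIV (ATCGA, off=5): starts [1, 9, 23, 58, 69, 73] → cuts [6, 14, 28, 63, 74, 78]

All cut coordinates (distinct, sorted): [6, 14, 20, 28, 33, 47, 54, 63, 74, 78, 83]

Fragment lengths:
  [0,6): 6 bp
  [6,14): 8 bp
  [14,20): 6 bp
  [20,28): 8 bp
  [28,33): 5 bp
  [33,47): 14 bp
  [47,54): 7 bp
  [54,63): 9 bp
  [63,74): 11 bp
  [74,78): 4 bp
  [78,83): 5 bp
  [83,86): 3 bp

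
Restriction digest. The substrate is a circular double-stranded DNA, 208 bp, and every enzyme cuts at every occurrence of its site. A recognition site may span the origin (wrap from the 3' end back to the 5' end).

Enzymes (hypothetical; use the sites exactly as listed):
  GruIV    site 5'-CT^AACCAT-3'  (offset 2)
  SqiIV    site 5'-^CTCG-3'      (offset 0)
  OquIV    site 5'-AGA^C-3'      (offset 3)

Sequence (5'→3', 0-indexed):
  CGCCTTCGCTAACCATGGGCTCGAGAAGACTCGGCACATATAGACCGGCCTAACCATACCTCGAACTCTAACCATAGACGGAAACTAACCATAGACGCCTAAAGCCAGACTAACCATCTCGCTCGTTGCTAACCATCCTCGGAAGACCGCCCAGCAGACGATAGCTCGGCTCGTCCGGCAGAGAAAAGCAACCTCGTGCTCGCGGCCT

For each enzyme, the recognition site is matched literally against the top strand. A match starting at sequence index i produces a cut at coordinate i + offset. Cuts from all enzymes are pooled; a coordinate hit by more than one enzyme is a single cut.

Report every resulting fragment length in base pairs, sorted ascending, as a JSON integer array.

Site scan:
  GruIV CTAACCAT/2: at [8, 49, 67, 84, 109, 128] ⇒ [10, 51, 69, 86, 111, 130]
  SqiIV CTCG/0: at [19, 29, 59, 117, 121, 137, 164, 169, 192, 198, 206] ⇒ [19, 29, 59, 117, 121, 137, 164, 169, 192, 198, 206]
  OquIV AGAC/3: at [26, 41, 75, 92, 106, 143, 155] ⇒ [29, 44, 78, 95, 109, 146, 158]

Pooled cuts: [10, 19, 29, 44, 51, 59, 69, 78, 86, 95, 109, 111, 117, 121, 130, 137, 146, 158, 164, 169, 192, 198, 206]

Fragment lengths:
  10→19: 9 bp
  19→29: 10 bp
  29→44: 15 bp
  44→51: 7 bp
  51→59: 8 bp
  59→69: 10 bp
  69→78: 9 bp
  78→86: 8 bp
  86→95: 9 bp
  95→109: 14 bp
  109→111: 2 bp
  111→117: 6 bp
  117→121: 4 bp
  121→130: 9 bp
  130→137: 7 bp
  137→146: 9 bp
  146→158: 12 bp
  158→164: 6 bp
  164→169: 5 bp
  169→192: 23 bp
  192→198: 6 bp
  198→206: 8 bp
  206→10 (wrap): 208-206+10 = 12 bp

[2,4,5,6,6,6,7,7,8,8,8,9,9,9,9,9,10,10,12,12,14,15,23]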